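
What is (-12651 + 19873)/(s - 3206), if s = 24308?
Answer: 3611/10551 ≈ 0.34224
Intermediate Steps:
(-12651 + 19873)/(s - 3206) = (-12651 + 19873)/(24308 - 3206) = 7222/21102 = 7222*(1/21102) = 3611/10551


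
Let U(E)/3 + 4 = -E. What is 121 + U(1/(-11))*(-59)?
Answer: 8942/11 ≈ 812.91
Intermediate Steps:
U(E) = -12 - 3*E (U(E) = -12 + 3*(-E) = -12 - 3*E)
121 + U(1/(-11))*(-59) = 121 + (-12 - 3/(-11))*(-59) = 121 + (-12 - 3*(-1/11))*(-59) = 121 + (-12 + 3/11)*(-59) = 121 - 129/11*(-59) = 121 + 7611/11 = 8942/11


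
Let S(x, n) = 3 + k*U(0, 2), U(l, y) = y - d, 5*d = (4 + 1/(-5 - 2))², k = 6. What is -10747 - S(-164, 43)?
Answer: -2632316/245 ≈ -10744.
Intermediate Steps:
d = 729/245 (d = (4 + 1/(-5 - 2))²/5 = (4 + 1/(-7))²/5 = (4 - ⅐)²/5 = (27/7)²/5 = (⅕)*(729/49) = 729/245 ≈ 2.9755)
U(l, y) = -729/245 + y (U(l, y) = y - 1*729/245 = y - 729/245 = -729/245 + y)
S(x, n) = -699/245 (S(x, n) = 3 + 6*(-729/245 + 2) = 3 + 6*(-239/245) = 3 - 1434/245 = -699/245)
-10747 - S(-164, 43) = -10747 - 1*(-699/245) = -10747 + 699/245 = -2632316/245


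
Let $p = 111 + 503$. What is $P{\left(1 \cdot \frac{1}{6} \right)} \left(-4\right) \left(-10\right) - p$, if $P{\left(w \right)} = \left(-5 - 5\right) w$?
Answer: $- \frac{2042}{3} \approx -680.67$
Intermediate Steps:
$p = 614$
$P{\left(w \right)} = - 10 w$ ($P{\left(w \right)} = \left(-5 - 5\right) w = - 10 w$)
$P{\left(1 \cdot \frac{1}{6} \right)} \left(-4\right) \left(-10\right) - p = - 10 \cdot 1 \cdot \frac{1}{6} \left(-4\right) \left(-10\right) - 614 = \left(-10\right) \frac{1}{6} \left(-4\right) \left(-10\right) - 614 = \left(- \frac{5}{3}\right) \left(-4\right) \left(-10\right) - 614 = \frac{20}{3} \left(-10\right) - 614 = - \frac{200}{3} - 614 = - \frac{2042}{3}$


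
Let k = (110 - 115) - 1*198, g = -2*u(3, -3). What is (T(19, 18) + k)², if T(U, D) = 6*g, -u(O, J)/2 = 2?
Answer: 24025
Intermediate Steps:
u(O, J) = -4 (u(O, J) = -2*2 = -4)
g = 8 (g = -2*(-4) = 8)
T(U, D) = 48 (T(U, D) = 6*8 = 48)
k = -203 (k = -5 - 198 = -203)
(T(19, 18) + k)² = (48 - 203)² = (-155)² = 24025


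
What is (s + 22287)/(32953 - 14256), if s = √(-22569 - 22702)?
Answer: 22287/18697 + I*√45271/18697 ≈ 1.192 + 0.01138*I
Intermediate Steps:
s = I*√45271 (s = √(-45271) = I*√45271 ≈ 212.77*I)
(s + 22287)/(32953 - 14256) = (I*√45271 + 22287)/(32953 - 14256) = (22287 + I*√45271)/18697 = (22287 + I*√45271)*(1/18697) = 22287/18697 + I*√45271/18697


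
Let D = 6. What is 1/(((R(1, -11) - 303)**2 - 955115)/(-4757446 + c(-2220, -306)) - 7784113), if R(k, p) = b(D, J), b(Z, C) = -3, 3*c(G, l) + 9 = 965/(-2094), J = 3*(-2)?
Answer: -29886295583/232638296557661801 ≈ -1.2847e-7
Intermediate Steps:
J = -6
c(G, l) = -19811/6282 (c(G, l) = -3 + (965/(-2094))/3 = -3 + (965*(-1/2094))/3 = -3 + (1/3)*(-965/2094) = -3 - 965/6282 = -19811/6282)
R(k, p) = -3
1/(((R(1, -11) - 303)**2 - 955115)/(-4757446 + c(-2220, -306)) - 7784113) = 1/(((-3 - 303)**2 - 955115)/(-4757446 - 19811/6282) - 7784113) = 1/(((-306)**2 - 955115)/(-29886295583/6282) - 7784113) = 1/((93636 - 955115)*(-6282/29886295583) - 7784113) = 1/(-861479*(-6282/29886295583) - 7784113) = 1/(5411811078/29886295583 - 7784113) = 1/(-232638296557661801/29886295583) = -29886295583/232638296557661801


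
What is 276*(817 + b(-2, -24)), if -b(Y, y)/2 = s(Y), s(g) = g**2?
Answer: 223284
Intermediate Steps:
b(Y, y) = -2*Y**2
276*(817 + b(-2, -24)) = 276*(817 - 2*(-2)**2) = 276*(817 - 2*4) = 276*(817 - 8) = 276*809 = 223284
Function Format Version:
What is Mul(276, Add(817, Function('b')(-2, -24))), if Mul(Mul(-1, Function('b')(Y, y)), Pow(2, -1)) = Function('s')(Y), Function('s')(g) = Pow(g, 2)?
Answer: 223284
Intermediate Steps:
Function('b')(Y, y) = Mul(-2, Pow(Y, 2))
Mul(276, Add(817, Function('b')(-2, -24))) = Mul(276, Add(817, Mul(-2, Pow(-2, 2)))) = Mul(276, Add(817, Mul(-2, 4))) = Mul(276, Add(817, -8)) = Mul(276, 809) = 223284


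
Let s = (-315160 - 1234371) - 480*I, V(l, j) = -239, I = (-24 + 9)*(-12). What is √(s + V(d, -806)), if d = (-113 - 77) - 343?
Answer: I*√1636170 ≈ 1279.1*I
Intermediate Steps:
I = 180 (I = -15*(-12) = 180)
d = -533 (d = -190 - 343 = -533)
s = -1635931 (s = (-315160 - 1234371) - 480*180 = -1549531 - 86400 = -1635931)
√(s + V(d, -806)) = √(-1635931 - 239) = √(-1636170) = I*√1636170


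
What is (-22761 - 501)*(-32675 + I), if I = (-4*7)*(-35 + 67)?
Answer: 780928602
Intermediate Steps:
I = -896 (I = -28*32 = -896)
(-22761 - 501)*(-32675 + I) = (-22761 - 501)*(-32675 - 896) = -23262*(-33571) = 780928602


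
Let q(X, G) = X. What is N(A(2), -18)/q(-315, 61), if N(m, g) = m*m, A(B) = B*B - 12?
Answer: -64/315 ≈ -0.20317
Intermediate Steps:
A(B) = -12 + B² (A(B) = B² - 12 = -12 + B²)
N(m, g) = m²
N(A(2), -18)/q(-315, 61) = (-12 + 2²)²/(-315) = (-12 + 4)²*(-1/315) = (-8)²*(-1/315) = 64*(-1/315) = -64/315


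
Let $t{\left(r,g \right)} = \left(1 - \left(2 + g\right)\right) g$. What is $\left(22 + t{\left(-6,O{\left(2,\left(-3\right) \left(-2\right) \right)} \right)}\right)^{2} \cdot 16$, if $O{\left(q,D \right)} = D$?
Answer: $6400$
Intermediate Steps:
$t{\left(r,g \right)} = g \left(-1 - g\right)$ ($t{\left(r,g \right)} = \left(-1 - g\right) g = g \left(-1 - g\right)$)
$\left(22 + t{\left(-6,O{\left(2,\left(-3\right) \left(-2\right) \right)} \right)}\right)^{2} \cdot 16 = \left(22 - \left(-3\right) \left(-2\right) \left(1 - -6\right)\right)^{2} \cdot 16 = \left(22 - 6 \left(1 + 6\right)\right)^{2} \cdot 16 = \left(22 - 6 \cdot 7\right)^{2} \cdot 16 = \left(22 - 42\right)^{2} \cdot 16 = \left(-20\right)^{2} \cdot 16 = 400 \cdot 16 = 6400$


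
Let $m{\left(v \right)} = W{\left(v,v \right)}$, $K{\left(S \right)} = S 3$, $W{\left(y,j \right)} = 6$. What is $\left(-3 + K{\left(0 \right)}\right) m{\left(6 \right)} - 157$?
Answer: $-175$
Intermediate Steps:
$K{\left(S \right)} = 3 S$
$m{\left(v \right)} = 6$
$\left(-3 + K{\left(0 \right)}\right) m{\left(6 \right)} - 157 = \left(-3 + 3 \cdot 0\right) 6 - 157 = \left(-3 + 0\right) 6 - 157 = \left(-3\right) 6 - 157 = -18 - 157 = -175$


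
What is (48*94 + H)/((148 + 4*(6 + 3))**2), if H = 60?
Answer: 1143/8464 ≈ 0.13504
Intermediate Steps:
(48*94 + H)/((148 + 4*(6 + 3))**2) = (48*94 + 60)/((148 + 4*(6 + 3))**2) = (4512 + 60)/((148 + 4*9)**2) = 4572/((148 + 36)**2) = 4572/(184**2) = 4572/33856 = 4572*(1/33856) = 1143/8464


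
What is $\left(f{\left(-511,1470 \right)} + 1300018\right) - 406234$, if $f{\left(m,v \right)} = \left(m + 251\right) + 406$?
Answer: $893930$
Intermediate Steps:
$f{\left(m,v \right)} = 657 + m$ ($f{\left(m,v \right)} = \left(251 + m\right) + 406 = 657 + m$)
$\left(f{\left(-511,1470 \right)} + 1300018\right) - 406234 = \left(\left(657 - 511\right) + 1300018\right) - 406234 = \left(146 + 1300018\right) - 406234 = 1300164 - 406234 = 893930$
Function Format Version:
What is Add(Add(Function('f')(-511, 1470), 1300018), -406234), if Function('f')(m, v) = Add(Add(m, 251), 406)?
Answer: 893930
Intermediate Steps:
Function('f')(m, v) = Add(657, m) (Function('f')(m, v) = Add(Add(251, m), 406) = Add(657, m))
Add(Add(Function('f')(-511, 1470), 1300018), -406234) = Add(Add(Add(657, -511), 1300018), -406234) = Add(Add(146, 1300018), -406234) = Add(1300164, -406234) = 893930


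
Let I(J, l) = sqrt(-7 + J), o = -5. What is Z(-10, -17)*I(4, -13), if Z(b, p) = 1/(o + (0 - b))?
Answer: I*sqrt(3)/5 ≈ 0.34641*I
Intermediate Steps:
Z(b, p) = 1/(-5 - b) (Z(b, p) = 1/(-5 + (0 - b)) = 1/(-5 - b))
Z(-10, -17)*I(4, -13) = (-1/(5 - 10))*sqrt(-7 + 4) = (-1/(-5))*sqrt(-3) = (-1*(-1/5))*(I*sqrt(3)) = (I*sqrt(3))/5 = I*sqrt(3)/5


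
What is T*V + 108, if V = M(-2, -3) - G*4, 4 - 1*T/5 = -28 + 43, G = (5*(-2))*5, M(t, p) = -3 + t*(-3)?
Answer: -11057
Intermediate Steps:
M(t, p) = -3 - 3*t
G = -50 (G = -10*5 = -50)
T = -55 (T = 20 - 5*(-28 + 43) = 20 - 5*15 = 20 - 75 = -55)
V = 203 (V = (-3 - 3*(-2)) - (-50)*4 = (-3 + 6) - 1*(-200) = 3 + 200 = 203)
T*V + 108 = -55*203 + 108 = -11165 + 108 = -11057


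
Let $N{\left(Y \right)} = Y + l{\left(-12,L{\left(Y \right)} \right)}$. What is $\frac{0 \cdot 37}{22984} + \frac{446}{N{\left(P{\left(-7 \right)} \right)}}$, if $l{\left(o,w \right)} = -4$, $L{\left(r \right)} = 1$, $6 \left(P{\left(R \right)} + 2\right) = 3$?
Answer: $- \frac{892}{11} \approx -81.091$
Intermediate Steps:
$P{\left(R \right)} = - \frac{3}{2}$ ($P{\left(R \right)} = -2 + \frac{1}{6} \cdot 3 = -2 + \frac{1}{2} = - \frac{3}{2}$)
$N{\left(Y \right)} = -4 + Y$ ($N{\left(Y \right)} = Y - 4 = -4 + Y$)
$\frac{0 \cdot 37}{22984} + \frac{446}{N{\left(P{\left(-7 \right)} \right)}} = \frac{0 \cdot 37}{22984} + \frac{446}{-4 - \frac{3}{2}} = 0 \cdot \frac{1}{22984} + \frac{446}{- \frac{11}{2}} = 0 + 446 \left(- \frac{2}{11}\right) = 0 - \frac{892}{11} = - \frac{892}{11}$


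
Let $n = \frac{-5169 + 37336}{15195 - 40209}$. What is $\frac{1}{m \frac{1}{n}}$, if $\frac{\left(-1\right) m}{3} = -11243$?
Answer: $- \frac{32167}{843697206} \approx -3.8126 \cdot 10^{-5}$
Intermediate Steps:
$n = - \frac{32167}{25014}$ ($n = \frac{32167}{-25014} = 32167 \left(- \frac{1}{25014}\right) = - \frac{32167}{25014} \approx -1.286$)
$m = 33729$ ($m = \left(-3\right) \left(-11243\right) = 33729$)
$\frac{1}{m \frac{1}{n}} = \frac{1}{33729 \frac{1}{- \frac{32167}{25014}}} = \frac{1}{33729 \left(- \frac{25014}{32167}\right)} = \frac{1}{- \frac{843697206}{32167}} = - \frac{32167}{843697206}$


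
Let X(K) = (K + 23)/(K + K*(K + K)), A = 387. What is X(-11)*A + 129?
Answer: 11481/77 ≈ 149.10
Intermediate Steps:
X(K) = (23 + K)/(K + 2*K**2) (X(K) = (23 + K)/(K + K*(2*K)) = (23 + K)/(K + 2*K**2))
X(-11)*A + 129 = ((23 - 11)/((-11)*(1 + 2*(-11))))*387 + 129 = -1/11*12/(1 - 22)*387 + 129 = -1/11*12/(-21)*387 + 129 = -1/11*(-1/21)*12*387 + 129 = (4/77)*387 + 129 = 1548/77 + 129 = 11481/77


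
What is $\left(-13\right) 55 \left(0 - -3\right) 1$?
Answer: $-2145$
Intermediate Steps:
$\left(-13\right) 55 \left(0 - -3\right) 1 = - 715 \left(0 + 3\right) 1 = - 715 \cdot 3 \cdot 1 = \left(-715\right) 3 = -2145$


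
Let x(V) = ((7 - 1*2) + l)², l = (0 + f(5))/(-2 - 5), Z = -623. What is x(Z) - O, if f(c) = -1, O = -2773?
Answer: 137173/49 ≈ 2799.4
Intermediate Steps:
l = ⅐ (l = (0 - 1)/(-2 - 5) = -1/(-7) = -1*(-⅐) = ⅐ ≈ 0.14286)
x(V) = 1296/49 (x(V) = ((7 - 1*2) + ⅐)² = ((7 - 2) + ⅐)² = (5 + ⅐)² = (36/7)² = 1296/49)
x(Z) - O = 1296/49 - 1*(-2773) = 1296/49 + 2773 = 137173/49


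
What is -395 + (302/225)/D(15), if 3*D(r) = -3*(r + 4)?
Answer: -1688927/4275 ≈ -395.07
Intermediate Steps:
D(r) = -4 - r (D(r) = (-3*(r + 4))/3 = (-3*(4 + r))/3 = (-12 - 3*r)/3 = -4 - r)
-395 + (302/225)/D(15) = -395 + (302/225)/(-4 - 1*15) = -395 + (302*(1/225))/(-4 - 15) = -395 + (302/225)/(-19) = -395 + (302/225)*(-1/19) = -395 - 302/4275 = -1688927/4275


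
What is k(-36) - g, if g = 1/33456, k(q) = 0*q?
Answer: -1/33456 ≈ -2.9890e-5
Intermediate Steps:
k(q) = 0
g = 1/33456 ≈ 2.9890e-5
k(-36) - g = 0 - 1*1/33456 = 0 - 1/33456 = -1/33456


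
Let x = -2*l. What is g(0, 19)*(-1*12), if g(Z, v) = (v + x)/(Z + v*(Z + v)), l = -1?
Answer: -252/361 ≈ -0.69806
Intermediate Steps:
x = 2 (x = -2*(-1) = 2)
g(Z, v) = (2 + v)/(Z + v*(Z + v)) (g(Z, v) = (v + 2)/(Z + v*(Z + v)) = (2 + v)/(Z + v*(Z + v)))
g(0, 19)*(-1*12) = ((2 + 19)/(0 + 19² + 0*19))*(-1*12) = (21/(0 + 361 + 0))*(-12) = (21/361)*(-12) = -252/361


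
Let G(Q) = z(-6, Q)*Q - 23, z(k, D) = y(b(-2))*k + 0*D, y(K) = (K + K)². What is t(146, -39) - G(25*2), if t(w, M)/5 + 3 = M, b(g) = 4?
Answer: 19013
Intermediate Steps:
t(w, M) = -15 + 5*M
y(K) = 4*K² (y(K) = (2*K)² = 4*K²)
z(k, D) = 64*k (z(k, D) = (4*4²)*k + 0*D = (4*16)*k + 0 = 64*k + 0 = 64*k)
G(Q) = -23 - 384*Q (G(Q) = (64*(-6))*Q - 23 = -384*Q - 23 = -23 - 384*Q)
t(146, -39) - G(25*2) = (-15 + 5*(-39)) - (-23 - 9600*2) = (-15 - 195) - (-23 - 384*50) = -210 - (-23 - 19200) = -210 - 1*(-19223) = -210 + 19223 = 19013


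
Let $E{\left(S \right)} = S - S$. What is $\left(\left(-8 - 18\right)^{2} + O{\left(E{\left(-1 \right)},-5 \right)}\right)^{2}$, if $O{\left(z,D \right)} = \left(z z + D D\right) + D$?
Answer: $484416$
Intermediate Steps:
$E{\left(S \right)} = 0$
$O{\left(z,D \right)} = D + D^{2} + z^{2}$ ($O{\left(z,D \right)} = \left(z^{2} + D^{2}\right) + D = \left(D^{2} + z^{2}\right) + D = D + D^{2} + z^{2}$)
$\left(\left(-8 - 18\right)^{2} + O{\left(E{\left(-1 \right)},-5 \right)}\right)^{2} = \left(\left(-8 - 18\right)^{2} + \left(-5 + \left(-5\right)^{2} + 0^{2}\right)\right)^{2} = \left(\left(-26\right)^{2} + \left(-5 + 25 + 0\right)\right)^{2} = \left(676 + 20\right)^{2} = 696^{2} = 484416$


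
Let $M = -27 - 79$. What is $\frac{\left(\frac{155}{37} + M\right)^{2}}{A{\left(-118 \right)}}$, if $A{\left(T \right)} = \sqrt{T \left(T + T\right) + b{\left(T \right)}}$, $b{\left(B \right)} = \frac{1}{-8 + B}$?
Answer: $\frac{42570867 \sqrt{49123858}}{4803611543} \approx 62.114$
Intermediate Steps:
$M = -106$
$A{\left(T \right)} = \sqrt{\frac{1}{-8 + T} + 2 T^{2}}$ ($A{\left(T \right)} = \sqrt{T \left(T + T\right) + \frac{1}{-8 + T}} = \sqrt{T 2 T + \frac{1}{-8 + T}} = \sqrt{2 T^{2} + \frac{1}{-8 + T}} = \sqrt{\frac{1}{-8 + T} + 2 T^{2}}$)
$\frac{\left(\frac{155}{37} + M\right)^{2}}{A{\left(-118 \right)}} = \frac{\left(\frac{155}{37} - 106\right)^{2}}{\sqrt{\frac{1 + 2 \left(-118\right)^{2} \left(-8 - 118\right)}{-8 - 118}}} = \frac{\left(155 \cdot \frac{1}{37} - 106\right)^{2}}{\sqrt{\frac{1 + 2 \cdot 13924 \left(-126\right)}{-126}}} = \frac{\left(\frac{155}{37} - 106\right)^{2}}{\sqrt{- \frac{1 - 3508848}{126}}} = \frac{\left(- \frac{3767}{37}\right)^{2}}{\sqrt{\left(- \frac{1}{126}\right) \left(-3508847\right)}} = \frac{14190289}{1369 \sqrt{\frac{3508847}{126}}} = \frac{14190289}{1369 \frac{\sqrt{49123858}}{42}} = \frac{14190289 \frac{3 \sqrt{49123858}}{3508847}}{1369} = \frac{42570867 \sqrt{49123858}}{4803611543}$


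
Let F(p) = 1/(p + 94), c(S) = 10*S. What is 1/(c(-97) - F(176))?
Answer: -270/261901 ≈ -0.0010309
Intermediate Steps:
F(p) = 1/(94 + p)
1/(c(-97) - F(176)) = 1/(10*(-97) - 1/(94 + 176)) = 1/(-970 - 1/270) = 1/(-261901/270) = -270/261901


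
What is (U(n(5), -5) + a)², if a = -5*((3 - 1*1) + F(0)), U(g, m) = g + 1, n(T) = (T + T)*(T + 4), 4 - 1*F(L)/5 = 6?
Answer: 17161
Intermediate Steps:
F(L) = -10 (F(L) = 20 - 5*6 = 20 - 30 = -10)
n(T) = 2*T*(4 + T) (n(T) = (2*T)*(4 + T) = 2*T*(4 + T))
U(g, m) = 1 + g
a = 40 (a = -5*((3 - 1*1) - 10) = -5*((3 - 1) - 10) = -5*(2 - 10) = -5*(-8) = 40)
(U(n(5), -5) + a)² = ((1 + 2*5*(4 + 5)) + 40)² = ((1 + 2*5*9) + 40)² = ((1 + 90) + 40)² = (91 + 40)² = 131² = 17161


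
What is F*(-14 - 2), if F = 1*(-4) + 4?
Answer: 0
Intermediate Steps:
F = 0 (F = -4 + 4 = 0)
F*(-14 - 2) = 0*(-14 - 2) = 0*(-16) = 0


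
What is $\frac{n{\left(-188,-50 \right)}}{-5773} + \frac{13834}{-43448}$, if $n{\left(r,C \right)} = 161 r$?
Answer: $\frac{26852617}{5452724} \approx 4.9246$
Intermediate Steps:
$\frac{n{\left(-188,-50 \right)}}{-5773} + \frac{13834}{-43448} = \frac{161 \left(-188\right)}{-5773} + \frac{13834}{-43448} = \left(-30268\right) \left(- \frac{1}{5773}\right) + 13834 \left(- \frac{1}{43448}\right) = \frac{1316}{251} - \frac{6917}{21724} = \frac{26852617}{5452724}$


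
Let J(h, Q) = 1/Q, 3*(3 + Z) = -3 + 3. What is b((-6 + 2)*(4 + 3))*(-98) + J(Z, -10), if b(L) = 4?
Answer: -3921/10 ≈ -392.10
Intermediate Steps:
Z = -3 (Z = -3 + (-3 + 3)/3 = -3 + (⅓)*0 = -3 + 0 = -3)
b((-6 + 2)*(4 + 3))*(-98) + J(Z, -10) = 4*(-98) + 1/(-10) = -392 - ⅒ = -3921/10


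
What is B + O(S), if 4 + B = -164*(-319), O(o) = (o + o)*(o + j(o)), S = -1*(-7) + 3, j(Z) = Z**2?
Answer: 54512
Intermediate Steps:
S = 10 (S = 7 + 3 = 10)
O(o) = 2*o*(o + o**2) (O(o) = (o + o)*(o + o**2) = (2*o)*(o + o**2) = 2*o*(o + o**2))
B = 52312 (B = -4 - 164*(-319) = -4 + 52316 = 52312)
B + O(S) = 52312 + 2*10**2*(1 + 10) = 52312 + 2*100*11 = 52312 + 2200 = 54512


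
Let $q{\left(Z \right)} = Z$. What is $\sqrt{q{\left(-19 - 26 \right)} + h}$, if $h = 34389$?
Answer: $18 \sqrt{106} \approx 185.32$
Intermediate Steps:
$\sqrt{q{\left(-19 - 26 \right)} + h} = \sqrt{\left(-19 - 26\right) + 34389} = \sqrt{-45 + 34389} = \sqrt{34344} = 18 \sqrt{106}$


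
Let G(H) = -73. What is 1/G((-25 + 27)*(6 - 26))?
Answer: -1/73 ≈ -0.013699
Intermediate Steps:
1/G((-25 + 27)*(6 - 26)) = 1/(-73) = -1/73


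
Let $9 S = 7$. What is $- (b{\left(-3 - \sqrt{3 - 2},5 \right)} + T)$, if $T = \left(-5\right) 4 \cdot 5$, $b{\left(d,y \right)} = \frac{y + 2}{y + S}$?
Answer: $\frac{5137}{52} \approx 98.788$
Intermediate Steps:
$S = \frac{7}{9}$ ($S = \frac{1}{9} \cdot 7 = \frac{7}{9} \approx 0.77778$)
$b{\left(d,y \right)} = \frac{2 + y}{\frac{7}{9} + y}$ ($b{\left(d,y \right)} = \frac{y + 2}{y + \frac{7}{9}} = \frac{2 + y}{\frac{7}{9} + y}$)
$T = -100$ ($T = \left(-20\right) 5 = -100$)
$- (b{\left(-3 - \sqrt{3 - 2},5 \right)} + T) = - (\frac{9 \left(2 + 5\right)}{7 + 9 \cdot 5} - 100) = - (9 \frac{1}{7 + 45} \cdot 7 - 100) = - (9 \cdot \frac{1}{52} \cdot 7 - 100) = - (\frac{63}{52} - 100) = \left(-1\right) \left(- \frac{5137}{52}\right) = \frac{5137}{52}$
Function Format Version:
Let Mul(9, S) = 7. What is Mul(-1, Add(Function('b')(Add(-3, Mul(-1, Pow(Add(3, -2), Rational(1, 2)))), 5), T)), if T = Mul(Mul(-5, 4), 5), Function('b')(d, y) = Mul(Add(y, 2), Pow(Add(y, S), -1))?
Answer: Rational(5137, 52) ≈ 98.788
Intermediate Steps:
S = Rational(7, 9) (S = Mul(Rational(1, 9), 7) = Rational(7, 9) ≈ 0.77778)
Function('b')(d, y) = Mul(Pow(Add(Rational(7, 9), y), -1), Add(2, y)) (Function('b')(d, y) = Mul(Add(y, 2), Pow(Add(y, Rational(7, 9)), -1)) = Mul(Add(2, y), Pow(Add(Rational(7, 9), y), -1)) = Mul(Pow(Add(Rational(7, 9), y), -1), Add(2, y)))
T = -100 (T = Mul(-20, 5) = -100)
Mul(-1, Add(Function('b')(Add(-3, Mul(-1, Pow(Add(3, -2), Rational(1, 2)))), 5), T)) = Mul(-1, Add(Mul(9, Pow(Add(7, Mul(9, 5)), -1), Add(2, 5)), -100)) = Mul(-1, Add(Mul(9, Pow(Add(7, 45), -1), 7), -100)) = Mul(-1, Add(Mul(9, Pow(52, -1), 7), -100)) = Mul(-1, Add(Mul(9, Rational(1, 52), 7), -100)) = Mul(-1, Add(Rational(63, 52), -100)) = Mul(-1, Rational(-5137, 52)) = Rational(5137, 52)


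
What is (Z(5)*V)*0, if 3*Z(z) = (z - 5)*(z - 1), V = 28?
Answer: 0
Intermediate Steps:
Z(z) = (-1 + z)*(-5 + z)/3 (Z(z) = ((z - 5)*(z - 1))/3 = ((-5 + z)*(-1 + z))/3 = ((-1 + z)*(-5 + z))/3 = (-1 + z)*(-5 + z)/3)
(Z(5)*V)*0 = ((5/3 - 2*5 + (1/3)*5**2)*28)*0 = ((5/3 - 10 + (1/3)*25)*28)*0 = ((5/3 - 10 + 25/3)*28)*0 = (0*28)*0 = 0*0 = 0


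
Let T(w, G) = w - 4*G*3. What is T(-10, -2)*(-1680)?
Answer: -23520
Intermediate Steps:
T(w, G) = w - 12*G
T(-10, -2)*(-1680) = (-10 - 12*(-2))*(-1680) = (-10 + 24)*(-1680) = 14*(-1680) = -23520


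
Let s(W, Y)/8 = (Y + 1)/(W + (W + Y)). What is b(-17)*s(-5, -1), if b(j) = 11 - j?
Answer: 0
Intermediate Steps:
s(W, Y) = 8*(1 + Y)/(Y + 2*W) (s(W, Y) = 8*((Y + 1)/(W + (W + Y))) = 8*((1 + Y)/(Y + 2*W)) = 8*(1 + Y)/(Y + 2*W))
b(-17)*s(-5, -1) = (11 - 1*(-17))*(8*(1 - 1)/(-1 + 2*(-5))) = (11 + 17)*(8*0/(-1 - 10)) = 28*(8*0/(-11)) = 28*(8*(-1/11)*0) = 28*0 = 0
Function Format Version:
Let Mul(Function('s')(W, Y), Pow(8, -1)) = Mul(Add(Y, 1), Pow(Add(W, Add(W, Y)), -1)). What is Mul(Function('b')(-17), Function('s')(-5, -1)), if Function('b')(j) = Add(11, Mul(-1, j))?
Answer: 0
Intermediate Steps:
Function('s')(W, Y) = Mul(8, Pow(Add(Y, Mul(2, W)), -1), Add(1, Y)) (Function('s')(W, Y) = Mul(8, Mul(Add(Y, 1), Pow(Add(W, Add(W, Y)), -1))) = Mul(8, Mul(Add(1, Y), Pow(Add(Y, Mul(2, W)), -1))) = Mul(8, Mul(Pow(Add(Y, Mul(2, W)), -1), Add(1, Y))) = Mul(8, Pow(Add(Y, Mul(2, W)), -1), Add(1, Y)))
Mul(Function('b')(-17), Function('s')(-5, -1)) = Mul(Add(11, Mul(-1, -17)), Mul(8, Pow(Add(-1, Mul(2, -5)), -1), Add(1, -1))) = Mul(Add(11, 17), Mul(8, Pow(Add(-1, -10), -1), 0)) = Mul(28, Mul(8, Pow(-11, -1), 0)) = Mul(28, Mul(8, Rational(-1, 11), 0)) = Mul(28, 0) = 0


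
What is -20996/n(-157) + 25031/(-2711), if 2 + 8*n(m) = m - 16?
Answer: 450980823/474425 ≈ 950.58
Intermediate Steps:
n(m) = -9/4 + m/8 (n(m) = -¼ + (m - 16)/8 = -¼ + (-16 + m)/8 = -¼ + (-2 + m/8) = -9/4 + m/8)
-20996/n(-157) + 25031/(-2711) = -20996/(-9/4 + (⅛)*(-157)) + 25031/(-2711) = -20996/(-9/4 - 157/8) + 25031*(-1/2711) = -20996/(-175/8) - 25031/2711 = -20996*(-8/175) - 25031/2711 = 167968/175 - 25031/2711 = 450980823/474425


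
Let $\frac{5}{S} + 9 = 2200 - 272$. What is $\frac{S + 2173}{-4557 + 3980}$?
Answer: $- \frac{4169992}{1107263} \approx -3.766$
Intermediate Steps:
$S = \frac{5}{1919}$ ($S = \frac{5}{-9 + \left(2200 - 272\right)} = \frac{5}{-9 + 1928} = \frac{5}{1919} \approx 0.0026055$)
$\frac{S + 2173}{-4557 + 3980} = \frac{\frac{5}{1919} + 2173}{-4557 + 3980} = \frac{4169992}{1919 \left(-577\right)} = \frac{4169992}{1919} \left(- \frac{1}{577}\right) = - \frac{4169992}{1107263}$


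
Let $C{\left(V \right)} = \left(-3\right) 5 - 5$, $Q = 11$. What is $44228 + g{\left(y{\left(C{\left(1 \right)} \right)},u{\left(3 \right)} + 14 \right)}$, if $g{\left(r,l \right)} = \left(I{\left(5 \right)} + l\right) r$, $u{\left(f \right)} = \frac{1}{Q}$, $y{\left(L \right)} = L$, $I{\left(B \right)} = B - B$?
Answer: $\frac{483408}{11} \approx 43946.0$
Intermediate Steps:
$I{\left(B \right)} = 0$
$C{\left(V \right)} = -20$ ($C{\left(V \right)} = -15 - 5 = -20$)
$u{\left(f \right)} = \frac{1}{11}$
$g{\left(r,l \right)} = l r$ ($g{\left(r,l \right)} = \left(0 + l\right) r = l r$)
$44228 + g{\left(y{\left(C{\left(1 \right)} \right)},u{\left(3 \right)} + 14 \right)} = 44228 + \left(\frac{1}{11} + 14\right) \left(-20\right) = 44228 + \frac{155}{11} \left(-20\right) = 44228 - \frac{3100}{11} = \frac{483408}{11}$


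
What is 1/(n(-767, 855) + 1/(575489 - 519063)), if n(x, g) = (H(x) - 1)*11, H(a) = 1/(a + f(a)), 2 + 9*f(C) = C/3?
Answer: -303035833/3337578423 ≈ -0.090795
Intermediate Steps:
f(C) = -2/9 + C/27 (f(C) = -2/9 + (C/3)/9 = -2/9 + C/27)
H(a) = 1/(-2/9 + 28*a/27) (H(a) = 1/(a + (-2/9 + a/27)) = 1/(-2/9 + 28*a/27))
n(x, g) = -11 + 297/(2*(-3 + 14*x)) (n(x, g) = (27/(2*(-3 + 14*x)) - 1)*11 = (-1 + 27/(2*(-3 + 14*x)))*11 = -11 + 297/(2*(-3 + 14*x)))
1/(n(-767, 855) + 1/(575489 - 519063)) = 1/(11*(33 - 28*(-767))/(2*(-3 + 14*(-767))) + 1/(575489 - 519063)) = 1/(11*(33 + 21476)/(2*(-3 - 10738)) + 1/56426) = 1/((11/2)*21509/(-10741) + 1/56426) = 1/((11/2)*(-1/10741)*21509 + 1/56426) = 1/(-236599/21482 + 1/56426) = 1/(-3337578423/303035833) = -303035833/3337578423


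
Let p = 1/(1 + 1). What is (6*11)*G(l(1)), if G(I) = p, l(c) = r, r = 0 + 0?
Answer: 33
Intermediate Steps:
r = 0
p = 1/2 ≈ 0.50000
l(c) = 0
G(I) = 1/2
(6*11)*G(l(1)) = (6*11)*(1/2) = 66*(1/2) = 33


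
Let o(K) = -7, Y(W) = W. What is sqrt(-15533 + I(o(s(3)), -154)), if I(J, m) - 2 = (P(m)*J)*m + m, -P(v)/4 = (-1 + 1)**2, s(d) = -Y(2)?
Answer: I*sqrt(15685) ≈ 125.24*I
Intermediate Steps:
s(d) = -2 (s(d) = -1*2 = -2)
P(v) = 0 (P(v) = -4*(-1 + 1)**2 = -4*0**2 = -4*0 = 0)
I(J, m) = 2 + m (I(J, m) = 2 + ((0*J)*m + m) = 2 + (0*m + m) = 2 + (0 + m) = 2 + m)
sqrt(-15533 + I(o(s(3)), -154)) = sqrt(-15533 + (2 - 154)) = sqrt(-15533 - 152) = sqrt(-15685) = I*sqrt(15685)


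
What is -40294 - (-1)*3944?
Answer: -36350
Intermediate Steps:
-40294 - (-1)*3944 = -40294 - 1*(-3944) = -40294 + 3944 = -36350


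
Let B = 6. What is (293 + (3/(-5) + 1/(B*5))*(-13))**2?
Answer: 81198121/900 ≈ 90220.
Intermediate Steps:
(293 + (3/(-5) + 1/(B*5))*(-13))**2 = (293 + (3/(-5) + 1/(6*5))*(-13))**2 = (293 + (3*(-1/5) + 1/30)*(-13))**2 = (293 + (-3/5 + 1*(1/30))*(-13))**2 = (293 + (-3/5 + 1/30)*(-13))**2 = (293 - 17/30*(-13))**2 = (293 + 221/30)**2 = (9011/30)**2 = 81198121/900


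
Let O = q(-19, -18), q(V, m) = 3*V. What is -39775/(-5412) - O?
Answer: 348259/5412 ≈ 64.349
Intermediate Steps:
O = -57 (O = 3*(-19) = -57)
-39775/(-5412) - O = -39775/(-5412) - 1*(-57) = -39775*(-1/5412) + 57 = 39775/5412 + 57 = 348259/5412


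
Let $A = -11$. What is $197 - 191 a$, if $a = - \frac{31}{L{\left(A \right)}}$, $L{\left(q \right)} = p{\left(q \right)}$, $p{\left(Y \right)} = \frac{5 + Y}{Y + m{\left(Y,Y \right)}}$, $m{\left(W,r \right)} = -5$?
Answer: $\frac{47959}{3} \approx 15986.0$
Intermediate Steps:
$p{\left(Y \right)} = \frac{5 + Y}{-5 + Y}$ ($p{\left(Y \right)} = \frac{5 + Y}{Y - 5} = \frac{5 + Y}{-5 + Y}$)
$L{\left(q \right)} = \frac{5 + q}{-5 + q}$
$a = - \frac{248}{3}$ ($a = - \frac{31}{\frac{1}{-5 - 11} \left(5 - 11\right)} = - \frac{31}{\frac{1}{-16} \left(-6\right)} = - \frac{31}{\left(- \frac{1}{16}\right) \left(-6\right)} = - \frac{31}{\frac{3}{8}} = \left(-31\right) \frac{8}{3} = - \frac{248}{3} \approx -82.667$)
$197 - 191 a = 197 - - \frac{47368}{3} = 197 + \frac{47368}{3} = \frac{47959}{3}$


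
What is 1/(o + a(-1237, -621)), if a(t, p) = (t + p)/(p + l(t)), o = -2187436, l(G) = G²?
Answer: -764774/1672894180393 ≈ -4.5716e-7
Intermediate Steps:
a(t, p) = (p + t)/(p + t²) (a(t, p) = (t + p)/(p + t²) = (p + t)/(p + t²))
1/(o + a(-1237, -621)) = 1/(-2187436 + (-621 - 1237)/(-621 + (-1237)²)) = 1/(-2187436 - 1858/(-621 + 1530169)) = 1/(-2187436 - 1858/1529548) = 1/(-2187436 + (1/1529548)*(-1858)) = 1/(-2187436 - 929/764774) = 1/(-1672894180393/764774) = -764774/1672894180393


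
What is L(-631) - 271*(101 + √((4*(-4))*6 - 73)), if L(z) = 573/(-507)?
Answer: -4625890/169 - 3523*I ≈ -27372.0 - 3523.0*I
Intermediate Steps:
L(z) = -191/169 (L(z) = 573*(-1/507) = -191/169)
L(-631) - 271*(101 + √((4*(-4))*6 - 73)) = -191/169 - 271*(101 + √((4*(-4))*6 - 73)) = -191/169 - 271*(101 + √(-16*6 - 73)) = -191/169 - 271*(101 + √(-96 - 73)) = -191/169 - 271*(101 + √(-169)) = -191/169 - 271*(101 + 13*I) = -191/169 + (-27371 - 3523*I) = -4625890/169 - 3523*I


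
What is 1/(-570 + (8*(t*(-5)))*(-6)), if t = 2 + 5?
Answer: 1/1110 ≈ 0.00090090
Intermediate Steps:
t = 7
1/(-570 + (8*(t*(-5)))*(-6)) = 1/(-570 + (8*(7*(-5)))*(-6)) = 1/(-570 + (8*(-35))*(-6)) = 1/(-570 - 280*(-6)) = 1/(-570 + 1680) = 1/1110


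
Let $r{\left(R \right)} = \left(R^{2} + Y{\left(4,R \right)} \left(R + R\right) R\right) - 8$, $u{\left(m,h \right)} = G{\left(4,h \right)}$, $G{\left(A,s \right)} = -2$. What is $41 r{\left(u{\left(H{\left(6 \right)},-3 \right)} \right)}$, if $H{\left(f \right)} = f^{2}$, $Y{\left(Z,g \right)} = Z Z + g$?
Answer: $4428$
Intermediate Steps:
$Y{\left(Z,g \right)} = g + Z^{2}$ ($Y{\left(Z,g \right)} = Z^{2} + g = g + Z^{2}$)
$u{\left(m,h \right)} = -2$
$r{\left(R \right)} = -8 + R^{2} + 2 R^{2} \left(16 + R\right)$ ($r{\left(R \right)} = \left(R^{2} + \left(R + 4^{2}\right) \left(R + R\right) R\right) - 8 = \left(R^{2} + \left(R + 16\right) 2 R R\right) - 8 = \left(R^{2} + \left(16 + R\right) 2 R R\right) - 8 = \left(R^{2} + 2 R \left(16 + R\right) R\right) - 8 = \left(R^{2} + 2 R^{2} \left(16 + R\right)\right) - 8 = -8 + R^{2} + 2 R^{2} \left(16 + R\right)$)
$41 r{\left(u{\left(H{\left(6 \right)},-3 \right)} \right)} = 41 \left(-8 + 2 \left(-2\right)^{3} + 33 \left(-2\right)^{2}\right) = 41 \left(-8 + 2 \left(-8\right) + 33 \cdot 4\right) = 41 \left(-8 - 16 + 132\right) = 41 \cdot 108 = 4428$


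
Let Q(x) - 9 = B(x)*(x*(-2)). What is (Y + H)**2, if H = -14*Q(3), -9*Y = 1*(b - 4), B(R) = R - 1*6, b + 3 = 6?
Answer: 11566801/81 ≈ 1.4280e+5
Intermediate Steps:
b = 3 (b = -3 + 6 = 3)
B(R) = -6 + R (B(R) = R - 6 = -6 + R)
Q(x) = 9 - 2*x*(-6 + x) (Q(x) = 9 + (-6 + x)*(x*(-2)) = 9 + (-6 + x)*(-2*x) = 9 - 2*x*(-6 + x))
Y = 1/9 (Y = -(3 - 4)/9 = -(-1)/9 = -1/9*(-1) = 1/9 ≈ 0.11111)
H = -378 (H = -14*(9 - 2*3*(-6 + 3)) = -14*(9 - 2*3*(-3)) = -14*(9 + 18) = -14*27 = -378)
(Y + H)**2 = (1/9 - 378)**2 = (-3401/9)**2 = 11566801/81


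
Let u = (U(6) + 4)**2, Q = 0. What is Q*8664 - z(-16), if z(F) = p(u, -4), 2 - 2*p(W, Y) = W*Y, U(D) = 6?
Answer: -201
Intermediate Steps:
u = 100 (u = (6 + 4)**2 = 10**2 = 100)
p(W, Y) = 1 - W*Y/2
z(F) = 201 (z(F) = 1 - 1/2*100*(-4) = 1 + 200 = 201)
Q*8664 - z(-16) = 0*8664 - 1*201 = 0 - 201 = -201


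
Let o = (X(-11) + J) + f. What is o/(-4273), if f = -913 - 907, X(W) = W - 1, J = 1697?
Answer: 135/4273 ≈ 0.031594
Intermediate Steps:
X(W) = -1 + W
f = -1820
o = -135 (o = ((-1 - 11) + 1697) - 1820 = (-12 + 1697) - 1820 = 1685 - 1820 = -135)
o/(-4273) = -135/(-4273) = -135*(-1/4273) = 135/4273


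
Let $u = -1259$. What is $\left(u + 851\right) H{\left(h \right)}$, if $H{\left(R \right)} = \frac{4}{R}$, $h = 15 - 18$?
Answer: $544$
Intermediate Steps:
$h = -3$ ($h = 15 - 18 = -3$)
$\left(u + 851\right) H{\left(h \right)} = \left(-1259 + 851\right) \frac{4}{-3} = - 408 \cdot 4 \left(- \frac{1}{3}\right) = \left(-408\right) \left(- \frac{4}{3}\right) = 544$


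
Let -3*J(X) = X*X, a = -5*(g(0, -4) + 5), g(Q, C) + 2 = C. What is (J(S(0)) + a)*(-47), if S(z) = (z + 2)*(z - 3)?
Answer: 329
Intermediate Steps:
g(Q, C) = -2 + C
S(z) = (-3 + z)*(2 + z) (S(z) = (2 + z)*(-3 + z) = (-3 + z)*(2 + z))
a = 5 (a = -5*((-2 - 4) + 5) = -5*(-6 + 5) = -5*(-1) = 5)
J(X) = -X**2/3 (J(X) = -X*X/3 = -X**2/3)
(J(S(0)) + a)*(-47) = (-(-6 + 0**2 - 1*0)**2/3 + 5)*(-47) = (-(-6 + 0 + 0)**2/3 + 5)*(-47) = (-1/3*(-6)**2 + 5)*(-47) = (-1/3*36 + 5)*(-47) = (-12 + 5)*(-47) = -7*(-47) = 329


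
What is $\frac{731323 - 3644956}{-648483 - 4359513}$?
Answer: $\frac{323737}{556444} \approx 0.5818$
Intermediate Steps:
$\frac{731323 - 3644956}{-648483 - 4359513} = - \frac{2913633}{-5007996} = \left(-2913633\right) \left(- \frac{1}{5007996}\right) = \frac{323737}{556444}$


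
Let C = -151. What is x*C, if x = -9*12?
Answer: 16308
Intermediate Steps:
x = -108
x*C = -108*(-151) = 16308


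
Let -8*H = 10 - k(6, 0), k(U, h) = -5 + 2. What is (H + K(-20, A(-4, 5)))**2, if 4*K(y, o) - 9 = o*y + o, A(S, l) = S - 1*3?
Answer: 73441/64 ≈ 1147.5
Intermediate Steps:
k(U, h) = -3
A(S, l) = -3 + S (A(S, l) = S - 3 = -3 + S)
K(y, o) = 9/4 + o/4 + o*y/4 (K(y, o) = 9/4 + (o*y + o)/4 = 9/4 + (o + o*y)/4 = 9/4 + (o/4 + o*y/4) = 9/4 + o/4 + o*y/4)
H = -13/8 (H = -(10 - 1*(-3))/8 = -(10 + 3)/8 = -1/8*13 = -13/8 ≈ -1.6250)
(H + K(-20, A(-4, 5)))**2 = (-13/8 + (9/4 + (-3 - 4)/4 + (1/4)*(-3 - 4)*(-20)))**2 = (-13/8 + (9/4 + (1/4)*(-7) + (1/4)*(-7)*(-20)))**2 = (-13/8 + (9/4 - 7/4 + 35))**2 = (-13/8 + 71/2)**2 = (271/8)**2 = 73441/64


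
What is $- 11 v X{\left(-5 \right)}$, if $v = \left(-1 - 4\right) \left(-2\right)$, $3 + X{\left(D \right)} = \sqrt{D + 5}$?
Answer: $330$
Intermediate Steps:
$X{\left(D \right)} = -3 + \sqrt{5 + D}$ ($X{\left(D \right)} = -3 + \sqrt{D + 5} = -3 + \sqrt{5 + D}$)
$v = 10$ ($v = \left(-5\right) \left(-2\right) = 10$)
$- 11 v X{\left(-5 \right)} = \left(-11\right) 10 \left(-3 + \sqrt{5 - 5}\right) = - 110 \left(-3 + \sqrt{0}\right) = - 110 \left(-3 + 0\right) = \left(-110\right) \left(-3\right) = 330$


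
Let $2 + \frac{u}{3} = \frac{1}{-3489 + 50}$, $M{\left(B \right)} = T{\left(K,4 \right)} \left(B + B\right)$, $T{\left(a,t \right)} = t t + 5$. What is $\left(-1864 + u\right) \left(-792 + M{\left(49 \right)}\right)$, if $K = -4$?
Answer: $- \frac{8141561178}{3439} \approx -2.3674 \cdot 10^{6}$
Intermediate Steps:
$T{\left(a,t \right)} = 5 + t^{2}$ ($T{\left(a,t \right)} = t^{2} + 5 = 5 + t^{2}$)
$M{\left(B \right)} = 42 B$ ($M{\left(B \right)} = \left(5 + 4^{2}\right) \left(B + B\right) = \left(5 + 16\right) 2 B = 21 \cdot 2 B = 42 B$)
$u = - \frac{20637}{3439}$ ($u = -6 + \frac{3}{-3489 + 50} = -6 + \frac{3}{-3439} = -6 + 3 \left(- \frac{1}{3439}\right) = -6 - \frac{3}{3439} = - \frac{20637}{3439} \approx -6.0009$)
$\left(-1864 + u\right) \left(-792 + M{\left(49 \right)}\right) = \left(-1864 - \frac{20637}{3439}\right) \left(-792 + 42 \cdot 49\right) = - \frac{6430933 \left(-792 + 2058\right)}{3439} = \left(- \frac{6430933}{3439}\right) 1266 = - \frac{8141561178}{3439}$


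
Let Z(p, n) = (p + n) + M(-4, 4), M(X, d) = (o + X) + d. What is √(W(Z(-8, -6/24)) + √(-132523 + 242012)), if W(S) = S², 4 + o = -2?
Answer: √(3249 + 16*√109489)/4 ≈ 23.107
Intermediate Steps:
o = -6 (o = -4 - 2 = -6)
M(X, d) = -6 + X + d (M(X, d) = (-6 + X) + d = -6 + X + d)
Z(p, n) = -6 + n + p (Z(p, n) = (p + n) + (-6 - 4 + 4) = (n + p) - 6 = -6 + n + p)
√(W(Z(-8, -6/24)) + √(-132523 + 242012)) = √((-6 - 6/24 - 8)² + √(-132523 + 242012)) = √((-6 - 6*1/24 - 8)² + √109489) = √((-6 - ¼ - 8)² + √109489) = √((-57/4)² + √109489) = √(3249/16 + √109489)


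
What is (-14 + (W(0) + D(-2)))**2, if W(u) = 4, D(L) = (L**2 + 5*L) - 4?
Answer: 400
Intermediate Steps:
D(L) = -4 + L**2 + 5*L
(-14 + (W(0) + D(-2)))**2 = (-14 + (4 + (-4 + (-2)**2 + 5*(-2))))**2 = (-14 + (4 + (-4 + 4 - 10)))**2 = (-14 + (4 - 10))**2 = (-14 - 6)**2 = (-20)**2 = 400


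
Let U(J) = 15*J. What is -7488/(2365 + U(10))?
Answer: -7488/2515 ≈ -2.9773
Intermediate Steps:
-7488/(2365 + U(10)) = -7488/(2365 + 15*10) = -7488/(2365 + 150) = -7488/2515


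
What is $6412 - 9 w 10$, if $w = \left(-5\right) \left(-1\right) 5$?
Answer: $-14427000$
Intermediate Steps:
$w = 25$ ($w = 5 \cdot 5 = 25$)
$6412 - 9 w 10 = 6412 \left(-9\right) 25 \cdot 10 = 6412 \left(\left(-225\right) 10\right) = 6412 \left(-2250\right) = -14427000$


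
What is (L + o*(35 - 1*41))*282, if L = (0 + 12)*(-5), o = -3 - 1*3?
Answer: -6768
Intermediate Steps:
o = -6 (o = -3 - 3 = -6)
L = -60 (L = 12*(-5) = -60)
(L + o*(35 - 1*41))*282 = (-60 - 6*(35 - 1*41))*282 = (-60 - 6*(35 - 41))*282 = (-60 - 6*(-6))*282 = (-60 + 36)*282 = -24*282 = -6768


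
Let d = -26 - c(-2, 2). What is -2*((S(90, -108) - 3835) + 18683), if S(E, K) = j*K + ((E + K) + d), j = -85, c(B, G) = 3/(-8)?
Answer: -191875/4 ≈ -47969.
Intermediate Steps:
c(B, G) = -3/8 (c(B, G) = 3*(-⅛) = -3/8)
d = -205/8 (d = -26 - 1*(-3/8) = -26 + 3/8 = -205/8 ≈ -25.625)
S(E, K) = -205/8 + E - 84*K (S(E, K) = -85*K + ((E + K) - 205/8) = -85*K + (-205/8 + E + K) = -205/8 + E - 84*K)
-2*((S(90, -108) - 3835) + 18683) = -2*(((-205/8 + 90 - 84*(-108)) - 3835) + 18683) = -2*(((-205/8 + 90 + 9072) - 3835) + 18683) = -2*((73091/8 - 3835) + 18683) = -2*(42411/8 + 18683) = -2*191875/8 = -191875/4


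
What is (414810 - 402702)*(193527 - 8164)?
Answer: 2244375204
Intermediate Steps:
(414810 - 402702)*(193527 - 8164) = 12108*185363 = 2244375204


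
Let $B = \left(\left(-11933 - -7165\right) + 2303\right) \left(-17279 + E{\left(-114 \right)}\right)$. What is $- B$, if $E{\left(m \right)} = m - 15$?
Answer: $-42910720$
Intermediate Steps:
$E{\left(m \right)} = -15 + m$
$B = 42910720$ ($B = \left(\left(-11933 - -7165\right) + 2303\right) \left(-17279 - 129\right) = \left(\left(-11933 + 7165\right) + 2303\right) \left(-17279 - 129\right) = \left(-4768 + 2303\right) \left(-17408\right) = \left(-2465\right) \left(-17408\right) = 42910720$)
$- B = \left(-1\right) 42910720 = -42910720$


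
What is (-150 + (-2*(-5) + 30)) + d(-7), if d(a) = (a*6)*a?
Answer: 184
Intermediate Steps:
d(a) = 6*a**2 (d(a) = (6*a)*a = 6*a**2)
(-150 + (-2*(-5) + 30)) + d(-7) = (-150 + (-2*(-5) + 30)) + 6*(-7)**2 = (-150 + (10 + 30)) + 6*49 = (-150 + 40) + 294 = -110 + 294 = 184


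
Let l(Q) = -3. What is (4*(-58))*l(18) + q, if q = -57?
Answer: 639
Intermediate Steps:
(4*(-58))*l(18) + q = (4*(-58))*(-3) - 57 = -232*(-3) - 57 = 696 - 57 = 639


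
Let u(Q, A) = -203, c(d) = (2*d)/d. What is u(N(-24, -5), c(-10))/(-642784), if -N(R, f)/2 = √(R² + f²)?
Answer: 203/642784 ≈ 0.00031581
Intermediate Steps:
N(R, f) = -2*√(R² + f²)
c(d) = 2
u(N(-24, -5), c(-10))/(-642784) = -203/(-642784) = -203*(-1/642784) = 203/642784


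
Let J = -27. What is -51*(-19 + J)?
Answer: 2346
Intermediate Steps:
-51*(-19 + J) = -51*(-19 - 27) = -51*(-46) = 2346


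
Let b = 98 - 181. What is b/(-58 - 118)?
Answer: 83/176 ≈ 0.47159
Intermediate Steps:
b = -83
b/(-58 - 118) = -83/(-58 - 118) = -83/(-176) = -83*(-1/176) = 83/176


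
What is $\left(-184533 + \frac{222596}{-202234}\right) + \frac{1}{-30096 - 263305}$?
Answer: $- \frac{5474726128586376}{29667828917} \approx -1.8453 \cdot 10^{5}$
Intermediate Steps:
$\left(-184533 + \frac{222596}{-202234}\right) + \frac{1}{-30096 - 263305} = \left(-184533 + 222596 \left(- \frac{1}{202234}\right)\right) + \frac{1}{-293401} = \left(-184533 - \frac{111298}{101117}\right) - \frac{1}{293401} = - \frac{18659534659}{101117} - \frac{1}{293401} = - \frac{5474726128586376}{29667828917}$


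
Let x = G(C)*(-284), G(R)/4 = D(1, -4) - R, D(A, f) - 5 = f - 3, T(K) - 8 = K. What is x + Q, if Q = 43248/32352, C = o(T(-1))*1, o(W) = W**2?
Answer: 39049765/674 ≈ 57937.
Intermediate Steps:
T(K) = 8 + K
D(A, f) = 2 + f (D(A, f) = 5 + (f - 3) = 5 + (-3 + f) = 2 + f)
C = 49 (C = (8 - 1)**2*1 = 7**2*1 = 49*1 = 49)
G(R) = -8 - 4*R (G(R) = 4*((2 - 4) - R) = 4*(-2 - R) = -8 - 4*R)
x = 57936 (x = (-8 - 4*49)*(-284) = (-8 - 196)*(-284) = -204*(-284) = 57936)
Q = 901/674 (Q = 43248*(1/32352) = 901/674 ≈ 1.3368)
x + Q = 57936 + 901/674 = 39049765/674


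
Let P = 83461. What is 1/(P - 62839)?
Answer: 1/20622 ≈ 4.8492e-5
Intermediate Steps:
1/(P - 62839) = 1/(83461 - 62839) = 1/20622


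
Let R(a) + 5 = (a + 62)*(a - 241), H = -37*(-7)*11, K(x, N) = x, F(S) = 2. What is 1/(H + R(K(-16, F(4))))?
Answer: -1/8978 ≈ -0.00011138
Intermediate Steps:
H = 2849 (H = 259*11 = 2849)
R(a) = -5 + (-241 + a)*(62 + a) (R(a) = -5 + (a + 62)*(a - 241) = -5 + (62 + a)*(-241 + a) = -5 + (-241 + a)*(62 + a))
1/(H + R(K(-16, F(4)))) = 1/(2849 + (-14947 + (-16)² - 179*(-16))) = 1/(2849 + (-14947 + 256 + 2864)) = 1/(2849 - 11827) = 1/(-8978) = -1/8978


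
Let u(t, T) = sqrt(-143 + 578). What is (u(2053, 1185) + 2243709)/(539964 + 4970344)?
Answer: 2243709/5510308 + sqrt(435)/5510308 ≈ 0.40719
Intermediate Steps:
u(t, T) = sqrt(435)
(u(2053, 1185) + 2243709)/(539964 + 4970344) = (sqrt(435) + 2243709)/(539964 + 4970344) = (2243709 + sqrt(435))/5510308 = (2243709 + sqrt(435))*(1/5510308) = 2243709/5510308 + sqrt(435)/5510308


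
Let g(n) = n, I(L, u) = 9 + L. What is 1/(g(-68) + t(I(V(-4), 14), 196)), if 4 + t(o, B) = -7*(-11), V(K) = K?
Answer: ⅕ ≈ 0.20000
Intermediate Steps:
t(o, B) = 73 (t(o, B) = -4 - 7*(-11) = -4 + 77 = 73)
1/(g(-68) + t(I(V(-4), 14), 196)) = 1/(-68 + 73) = 1/5 = ⅕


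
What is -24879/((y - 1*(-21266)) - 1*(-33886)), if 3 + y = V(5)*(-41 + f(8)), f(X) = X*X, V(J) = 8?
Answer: -24879/55333 ≈ -0.44962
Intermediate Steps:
f(X) = X²
y = 181 (y = -3 + 8*(-41 + 8²) = -3 + 8*(-41 + 64) = -3 + 8*23 = -3 + 184 = 181)
-24879/((y - 1*(-21266)) - 1*(-33886)) = -24879/((181 - 1*(-21266)) - 1*(-33886)) = -24879/((181 + 21266) + 33886) = -24879/(21447 + 33886) = -24879/55333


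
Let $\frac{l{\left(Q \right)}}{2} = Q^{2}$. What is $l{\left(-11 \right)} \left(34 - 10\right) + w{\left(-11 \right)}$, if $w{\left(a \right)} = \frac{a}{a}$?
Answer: $5809$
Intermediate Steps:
$l{\left(Q \right)} = 2 Q^{2}$
$w{\left(a \right)} = 1$
$l{\left(-11 \right)} \left(34 - 10\right) + w{\left(-11 \right)} = 2 \left(-11\right)^{2} \left(34 - 10\right) + 1 = 2 \cdot 121 \left(34 - 10\right) + 1 = 242 \cdot 24 + 1 = 5808 + 1 = 5809$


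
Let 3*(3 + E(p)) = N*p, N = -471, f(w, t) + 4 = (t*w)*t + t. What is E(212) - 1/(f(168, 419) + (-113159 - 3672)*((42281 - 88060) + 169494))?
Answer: -480140093034073/14424252502 ≈ -33287.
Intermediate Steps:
f(w, t) = -4 + t + w*t**2 (f(w, t) = -4 + ((t*w)*t + t) = -4 + (w*t**2 + t) = -4 + (t + w*t**2) = -4 + t + w*t**2)
E(p) = -3 - 157*p (E(p) = -3 + (-471*p)/3 = -3 - 157*p)
E(212) - 1/(f(168, 419) + (-113159 - 3672)*((42281 - 88060) + 169494)) = (-3 - 157*212) - 1/((-4 + 419 + 168*419**2) + (-113159 - 3672)*((42281 - 88060) + 169494)) = (-3 - 33284) - 1/((-4 + 419 + 168*175561) - 116831*(-45779 + 169494)) = -33287 - 1/((-4 + 419 + 29494248) - 116831*123715) = -33287 - 1/(29494663 - 14453747165) = -33287 - 1/(-14424252502) = -33287 - 1*(-1/14424252502) = -33287 + 1/14424252502 = -480140093034073/14424252502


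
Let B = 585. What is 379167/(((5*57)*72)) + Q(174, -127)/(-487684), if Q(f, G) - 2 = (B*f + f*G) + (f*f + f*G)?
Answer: 15259212149/833939640 ≈ 18.298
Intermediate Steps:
Q(f, G) = 2 + f² + 585*f + 2*G*f (Q(f, G) = 2 + ((585*f + f*G) + (f*f + f*G)) = 2 + ((585*f + G*f) + (f² + G*f)) = 2 + (f² + 585*f + 2*G*f) = 2 + f² + 585*f + 2*G*f)
379167/(((5*57)*72)) + Q(174, -127)/(-487684) = 379167/(((5*57)*72)) + (2 + 174² + 585*174 + 2*(-127)*174)/(-487684) = 379167/((285*72)) + (2 + 30276 + 101790 - 44196)*(-1/487684) = 379167/20520 + 87872*(-1/487684) = 379167*(1/20520) - 21968/121921 = 126389/6840 - 21968/121921 = 15259212149/833939640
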